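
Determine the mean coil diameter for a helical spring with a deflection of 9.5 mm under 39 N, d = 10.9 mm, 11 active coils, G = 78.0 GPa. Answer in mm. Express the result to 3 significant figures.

145 mm

Required rate k = F/δ = 39/9.5 = 4.1053 N/mm
D = (Gd⁴/(8N_a·k))^(1/3) = (78.0×10³·10.9⁴/(8·11·4.1053))^(1/3)
  = (3.04773e+06)^(1/3) = 144.9859 mm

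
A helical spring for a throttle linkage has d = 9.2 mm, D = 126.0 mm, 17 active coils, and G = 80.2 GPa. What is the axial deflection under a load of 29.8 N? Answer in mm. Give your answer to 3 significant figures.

k = Gd⁴/(8D³N_a) = (80.2×10³)(9.2⁴)/(8·126.0³·17) = 2.1119 N/mm
δ = F/k = 29.8 / 2.1119 = 14.11 mm

14.1 mm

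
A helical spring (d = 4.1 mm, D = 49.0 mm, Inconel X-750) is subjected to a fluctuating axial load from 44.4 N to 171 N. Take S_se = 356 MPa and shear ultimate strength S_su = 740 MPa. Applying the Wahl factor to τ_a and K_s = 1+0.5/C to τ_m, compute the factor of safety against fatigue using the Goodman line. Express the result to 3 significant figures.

C = D/d = 49.0/4.1 = 11.9512; K_W = (4C−1)/(4C−4)+0.615/C = 1.1199; K_s = 1+0.5/C = 1.0418
F_a = (F_max−F_min)/2 = 63.3 N; F_m = (F_max+F_min)/2 = 107.7 N
τ_a = K_W·8F_aD/(πd³) = 1.1199 × 114.6 = 128.35 MPa
τ_m = K_s·8F_mD/(πd³) = 1.0418 × 194.98 = 203.14 MPa
Goodman: 1/n_f = τ_a/S_se + τ_m/S_su = 128.35/356 + 203.14/740 = 0.36052 + 0.27452 = 0.63504
n_f = 1/0.63504 = 1.575

1.57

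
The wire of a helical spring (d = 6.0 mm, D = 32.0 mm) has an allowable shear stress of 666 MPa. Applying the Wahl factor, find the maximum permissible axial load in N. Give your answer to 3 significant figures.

1370 N

C = D/d = 32.0/6.0 = 5.3333
K_W = (4C−1)/(4C−4) + 0.615/C = 20.333/17.333 + 0.1153 = 1.2884
τ_max = K·8FD/(πd³) → F_max = τ_allow·πd³/(8DK)
F_max = 666·π·6.0³/(8·32.0·1.2884) = 4.5194e+05/329.83 = 1370.2 N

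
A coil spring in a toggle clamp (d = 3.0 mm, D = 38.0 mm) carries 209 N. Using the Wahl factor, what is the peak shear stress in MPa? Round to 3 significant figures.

834 MPa

Spring index C = D/d = 38.0/3.0 = 12.6667
K_W = (4C−1)/(4C−4) + 0.615/C = 49.667/46.667 + 0.0486 = 1.1128
τ₀ = 8FD/(πd³) = 8·209·38.0/(π·3.0³) = 63536/84.823 = 749.04 MPa
τ_max = K·τ₀ = 1.1128 × 749.04 = 833.56 MPa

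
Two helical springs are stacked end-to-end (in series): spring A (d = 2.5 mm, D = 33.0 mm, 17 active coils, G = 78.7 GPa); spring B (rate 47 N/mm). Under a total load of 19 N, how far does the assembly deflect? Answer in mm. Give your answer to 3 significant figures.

30.6 mm

k_A = Gd⁴/(8D³N_a) = (78.7×10³)(2.5⁴)/(8·33.0³·17) = 0.629 N/mm
Series: 1/k_eq = 1/0.629 + 1/47 = 1.6111; k_eq = 0.6207 N/mm
δ = F/k_eq = 19/0.6207 = 30.611 mm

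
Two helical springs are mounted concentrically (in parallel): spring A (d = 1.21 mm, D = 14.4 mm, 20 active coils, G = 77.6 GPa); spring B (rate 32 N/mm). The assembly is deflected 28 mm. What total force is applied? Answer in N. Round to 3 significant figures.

906 N

k_A = Gd⁴/(8D³N_a) = (77.6×10³)(1.21⁴)/(8·14.4³·20) = 0.34817 N/mm
Parallel: k_eq = 0.34817 + 32 = 32.348 N/mm
F = k_eq·δ = 32.348·28 = 905.75 N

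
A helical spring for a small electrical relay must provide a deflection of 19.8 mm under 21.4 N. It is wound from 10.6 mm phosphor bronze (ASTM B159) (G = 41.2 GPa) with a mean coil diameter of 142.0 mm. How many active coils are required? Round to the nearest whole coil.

Required rate k = F/δ = 21.4/19.8 = 1.0808 N/mm
N_a = Gd⁴/(8D³k) = (41.2×10³ × 10.6⁴)/(8 × 142.0³ × 1.0808)
    = 5.20141e+08 / 2.47573e+07 = 21.01 → 21 coils

21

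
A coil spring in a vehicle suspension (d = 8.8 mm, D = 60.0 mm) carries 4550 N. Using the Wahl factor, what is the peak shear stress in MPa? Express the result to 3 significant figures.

1240 MPa

Spring index C = D/d = 60.0/8.8 = 6.8182
K_W = (4C−1)/(4C−4) + 0.615/C = 26.273/23.273 + 0.0902 = 1.2191
τ₀ = 8FD/(πd³) = 8·4550·60.0/(π·8.8³) = 2.184e+06/2140.9 = 1020.1 MPa
τ_max = K·τ₀ = 1.2191 × 1020.1 = 1243.6 MPa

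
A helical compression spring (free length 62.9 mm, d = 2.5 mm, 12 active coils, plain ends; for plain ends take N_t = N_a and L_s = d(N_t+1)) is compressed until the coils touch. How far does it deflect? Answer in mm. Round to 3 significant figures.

30.4 mm

N_t = 12; L_s = 2.5·13 = 32.5 mm
δ_solid = L₀ − L_s = 62.9 − 32.5 = 30.4 mm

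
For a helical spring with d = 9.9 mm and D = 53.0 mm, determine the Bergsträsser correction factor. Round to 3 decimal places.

C = D/d = 53.0/9.9 = 5.3535
K_B = (4C+2)/(4C−3) = 23.414/18.414 = 1.2715

1.272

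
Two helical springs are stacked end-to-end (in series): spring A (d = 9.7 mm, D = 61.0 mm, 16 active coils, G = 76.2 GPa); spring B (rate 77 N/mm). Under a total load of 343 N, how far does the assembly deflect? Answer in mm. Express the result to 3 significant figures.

19.2 mm

k_A = Gd⁴/(8D³N_a) = (76.2×10³)(9.7⁴)/(8·61.0³·16) = 23.219 N/mm
Series: 1/k_eq = 1/23.219 + 1/77 = 0.056055; k_eq = 17.84 N/mm
δ = F/k_eq = 343/17.84 = 19.227 mm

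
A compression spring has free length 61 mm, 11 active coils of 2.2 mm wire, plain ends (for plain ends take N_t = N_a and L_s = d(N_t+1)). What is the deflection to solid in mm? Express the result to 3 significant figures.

34.6 mm

N_t = 11; L_s = 2.2·12 = 26.4 mm
δ_solid = L₀ − L_s = 61 − 26.4 = 34.6 mm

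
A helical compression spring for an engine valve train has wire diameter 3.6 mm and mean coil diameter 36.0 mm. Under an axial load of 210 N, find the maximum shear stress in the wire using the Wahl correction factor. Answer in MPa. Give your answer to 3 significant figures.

472 MPa

Spring index C = D/d = 36.0/3.6 = 10.0000
K_W = (4C−1)/(4C−4) + 0.615/C = 39.000/36.000 + 0.0615 = 1.1448
τ₀ = 8FD/(πd³) = 8·210·36.0/(π·3.6³) = 60480/146.57 = 412.62 MPa
τ_max = K·τ₀ = 1.1448 × 412.62 = 472.39 MPa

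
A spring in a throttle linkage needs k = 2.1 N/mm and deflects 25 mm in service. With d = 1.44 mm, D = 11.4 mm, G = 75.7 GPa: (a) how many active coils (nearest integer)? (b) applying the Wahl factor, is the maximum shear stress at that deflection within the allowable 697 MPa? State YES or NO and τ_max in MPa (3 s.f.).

(a) 13 coils; (b) YES, τ_max = 609 MPa

N_a = Gd⁴/(8D³k) = (75.7×10³)(1.44⁴)/(8·11.4³·2.1) = 13.08 → N_a = 13
Actual rate k = Gd⁴/(8D³·13) = 2.1125 N/mm
Working load F = kδ = 2.1125·25 = 52.813 N
C = 11.4/1.44 = 7.9167; K_W = (4C−1)/(4C−4)+0.615/C = 1.1861
τ_max = K_W·8FD/(πd³) = 1.1861·513.45 = 609.01 MPa
τ_max ≤ 697 MPa → acceptable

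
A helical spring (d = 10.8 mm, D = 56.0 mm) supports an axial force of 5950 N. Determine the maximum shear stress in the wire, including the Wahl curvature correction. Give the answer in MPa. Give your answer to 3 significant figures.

Spring index C = D/d = 56.0/10.8 = 5.1852
K_W = (4C−1)/(4C−4) + 0.615/C = 19.741/16.741 + 0.1186 = 1.2978
τ₀ = 8FD/(πd³) = 8·5950·56.0/(π·10.8³) = 2.6656e+06/3957.5 = 673.56 MPa
τ_max = K·τ₀ = 1.2978 × 673.56 = 874.15 MPa

874 MPa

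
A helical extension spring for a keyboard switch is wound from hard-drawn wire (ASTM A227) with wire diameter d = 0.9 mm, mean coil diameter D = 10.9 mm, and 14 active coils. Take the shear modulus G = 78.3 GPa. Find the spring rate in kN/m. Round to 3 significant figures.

k = Gd⁴/(8D³N_a) = (78.3×10³ × 0.9⁴) / (8 × 10.9³ × 14)
  = 51372.6 / 145043 = 0.35419 N/mm

0.354 kN/m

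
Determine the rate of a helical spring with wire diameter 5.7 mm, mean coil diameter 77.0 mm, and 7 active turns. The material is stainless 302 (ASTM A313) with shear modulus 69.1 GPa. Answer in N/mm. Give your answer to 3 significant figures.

k = Gd⁴/(8D³N_a) = (69.1×10³ × 5.7⁴) / (8 × 77.0³ × 7)
  = 7.2942e+07 / 2.55658e+07 = 2.8531 N/mm

2.85 N/mm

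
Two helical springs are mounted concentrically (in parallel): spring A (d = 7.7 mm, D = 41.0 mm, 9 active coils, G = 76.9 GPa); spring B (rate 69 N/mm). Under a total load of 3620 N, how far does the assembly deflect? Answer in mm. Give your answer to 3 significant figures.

29.3 mm

k_A = Gd⁴/(8D³N_a) = (76.9×10³)(7.7⁴)/(8·41.0³·9) = 54.476 N/mm
Parallel: k_eq = 54.476 + 69 = 123.48 N/mm
δ = F/k_eq = 3620/123.48 = 29.317 mm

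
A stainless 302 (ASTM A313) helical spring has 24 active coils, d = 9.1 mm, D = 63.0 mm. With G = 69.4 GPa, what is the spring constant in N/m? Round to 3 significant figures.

k = Gd⁴/(8D³N_a) = (69.4×10³ × 9.1⁴) / (8 × 63.0³ × 24)
  = 4.7591e+08 / 4.8009e+07 = 9.9129 N/mm = 9912.9 N/m

9910 N/m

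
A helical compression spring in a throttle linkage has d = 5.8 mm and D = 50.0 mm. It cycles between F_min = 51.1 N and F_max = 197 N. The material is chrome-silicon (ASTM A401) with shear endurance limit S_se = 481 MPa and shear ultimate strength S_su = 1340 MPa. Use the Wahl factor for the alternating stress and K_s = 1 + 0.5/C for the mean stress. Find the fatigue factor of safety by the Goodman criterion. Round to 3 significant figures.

C = D/d = 50.0/5.8 = 8.6207; K_W = (4C−1)/(4C−4)+0.615/C = 1.1698; K_s = 1+0.5/C = 1.0580
F_a = (F_max−F_min)/2 = 72.95 N; F_m = (F_max+F_min)/2 = 124.05 N
τ_a = K_W·8F_aD/(πd³) = 1.1698 × 47.605 = 55.686 MPa
τ_m = K_s·8F_mD/(πd³) = 1.0580 × 80.951 = 85.646 MPa
Goodman: 1/n_f = τ_a/S_se + τ_m/S_su = 55.686/481 + 85.646/1340 = 0.11577 + 0.06392 = 0.17969
n_f = 1/0.17969 = 5.565

5.57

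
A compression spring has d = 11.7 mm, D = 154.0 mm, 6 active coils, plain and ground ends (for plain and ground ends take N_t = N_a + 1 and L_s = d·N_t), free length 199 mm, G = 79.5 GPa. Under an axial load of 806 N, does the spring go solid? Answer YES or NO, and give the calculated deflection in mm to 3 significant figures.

k = Gd⁴/(8D³N_a) = (79.5×10³)(11.7⁴)/(8·154.0³·6) = 8.4978 N/mm
N_t = 7; L_s = 11.7·7 = 81.9 mm; δ_solid = L₀ − L_s = 199 − 81.9 = 117.1 mm
δ = F/k = 806/8.4978 = 94.848 mm
δ < δ_solid → spring does not go solid

NO, δ = 94.8 mm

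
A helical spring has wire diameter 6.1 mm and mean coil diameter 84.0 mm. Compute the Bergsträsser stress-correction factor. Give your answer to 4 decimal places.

1.0960

C = D/d = 84.0/6.1 = 13.7705
K_B = (4C+2)/(4C−3) = 57.082/52.082 = 1.0960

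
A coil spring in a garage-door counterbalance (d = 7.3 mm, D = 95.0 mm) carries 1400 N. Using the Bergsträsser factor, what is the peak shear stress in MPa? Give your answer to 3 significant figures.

959 MPa

Spring index C = D/d = 95.0/7.3 = 13.0137
K_B = (4C+2)/(4C−3) = 54.055/49.055 = 1.1019
τ₀ = 8FD/(πd³) = 8·1400·95.0/(π·7.3³) = 1.064e+06/1222.1 = 870.61 MPa
τ_max = K·τ₀ = 1.1019 × 870.61 = 959.35 MPa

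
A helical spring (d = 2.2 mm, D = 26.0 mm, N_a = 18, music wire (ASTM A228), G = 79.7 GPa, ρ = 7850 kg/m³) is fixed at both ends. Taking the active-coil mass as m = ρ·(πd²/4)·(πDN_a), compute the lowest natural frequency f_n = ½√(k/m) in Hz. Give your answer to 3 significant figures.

k = Gd⁴/(8D³N_a) = (79.7×10³)(2.2⁴)/(8·26.0³·18) = 0.73768 N/mm = 737.68 N/m
Wire length L = πDN_a = π·26.0·18 = 1470.3 mm
m = ρ·(πd²/4)·L = 7850 × 3.8013×10⁻⁶ m² × 1.4703 m = 0.043873 kg
f_n = ½√(k/m) = 0.5·√(737.68/0.043873) = 0.5·√(16814) = 64.834 Hz

64.8 Hz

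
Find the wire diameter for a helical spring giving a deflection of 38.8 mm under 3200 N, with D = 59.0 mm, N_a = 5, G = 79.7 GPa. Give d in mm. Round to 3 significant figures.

Required rate k = F/δ = 3200/38.8 = 82.474 N/mm
d = (8D³N_a·k / G)^(1/4) = (8·59.0³·5·82.474 / (79.7×10³))^0.25
  = (8501.1)^0.25 = 9.6022 mm

9.60 mm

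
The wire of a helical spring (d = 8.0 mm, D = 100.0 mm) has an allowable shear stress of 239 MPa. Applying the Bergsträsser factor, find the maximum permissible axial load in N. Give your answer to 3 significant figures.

C = D/d = 100.0/8.0 = 12.5000
K_B = (4C+2)/(4C−3) = 52.000/47.000 = 1.1064
τ_max = K·8FD/(πd³) → F_max = τ_allow·πd³/(8DK)
F_max = 239·π·8.0³/(8·100.0·1.1064) = 3.8443e+05/885.11 = 434.33 N

434 N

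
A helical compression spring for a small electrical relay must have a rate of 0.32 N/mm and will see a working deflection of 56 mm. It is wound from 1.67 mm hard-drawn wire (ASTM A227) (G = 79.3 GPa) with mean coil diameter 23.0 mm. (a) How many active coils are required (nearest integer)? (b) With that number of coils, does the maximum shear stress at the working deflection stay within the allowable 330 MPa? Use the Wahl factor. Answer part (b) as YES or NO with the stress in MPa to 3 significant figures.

N_a = Gd⁴/(8D³k) = (79.3×10³)(1.67⁴)/(8·23.0³·0.32) = 19.8 → N_a = 20
Actual rate k = Gd⁴/(8D³·20) = 0.31684 N/mm
Working load F = kδ = 0.31684·56 = 17.743 N
C = 23.0/1.67 = 13.7725; K_W = (4C−1)/(4C−4)+0.615/C = 1.1034
τ_max = K_W·8FD/(πd³) = 1.1034·223.12 = 246.19 MPa
τ_max ≤ 330 MPa → acceptable

(a) 20 coils; (b) YES, τ_max = 246 MPa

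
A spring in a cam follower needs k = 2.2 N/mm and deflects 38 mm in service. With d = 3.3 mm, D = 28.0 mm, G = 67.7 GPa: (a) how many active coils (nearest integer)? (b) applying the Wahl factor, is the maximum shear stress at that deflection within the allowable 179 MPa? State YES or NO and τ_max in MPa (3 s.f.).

(a) 21 coils; (b) NO, τ_max = 192 MPa

N_a = Gd⁴/(8D³k) = (67.7×10³)(3.3⁴)/(8·28.0³·2.2) = 20.78 → N_a = 21
Actual rate k = Gd⁴/(8D³·21) = 2.177 N/mm
Working load F = kδ = 2.177·38 = 82.726 N
C = 28.0/3.3 = 8.4848; K_W = (4C−1)/(4C−4)+0.615/C = 1.1727
τ_max = K_W·8FD/(πd³) = 1.1727·164.13 = 192.48 MPa
τ_max > 179 MPa → exceeds allowable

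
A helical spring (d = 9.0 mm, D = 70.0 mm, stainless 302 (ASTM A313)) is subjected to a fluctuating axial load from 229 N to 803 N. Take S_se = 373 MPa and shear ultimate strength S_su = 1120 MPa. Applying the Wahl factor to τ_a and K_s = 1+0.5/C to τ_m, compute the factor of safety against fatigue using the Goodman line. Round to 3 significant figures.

C = D/d = 70.0/9.0 = 7.7778; K_W = (4C−1)/(4C−4)+0.615/C = 1.1897; K_s = 1+0.5/C = 1.0643
F_a = (F_max−F_min)/2 = 287 N; F_m = (F_max+F_min)/2 = 516 N
τ_a = K_W·8F_aD/(πd³) = 1.1897 × 70.177 = 83.491 MPa
τ_m = K_s·8F_mD/(πd³) = 1.0643 × 126.17 = 134.28 MPa
Goodman: 1/n_f = τ_a/S_se + τ_m/S_su = 83.491/373 + 134.28/1120 = 0.22384 + 0.11989 = 0.34373
n_f = 1/0.34373 = 2.909

2.91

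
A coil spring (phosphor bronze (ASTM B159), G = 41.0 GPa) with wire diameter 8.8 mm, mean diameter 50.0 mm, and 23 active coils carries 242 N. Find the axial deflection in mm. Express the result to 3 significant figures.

22.6 mm

k = Gd⁴/(8D³N_a) = (41.0×10³)(8.8⁴)/(8·50.0³·23) = 10.69 N/mm
δ = F/k = 242 / 10.69 = 22.638 mm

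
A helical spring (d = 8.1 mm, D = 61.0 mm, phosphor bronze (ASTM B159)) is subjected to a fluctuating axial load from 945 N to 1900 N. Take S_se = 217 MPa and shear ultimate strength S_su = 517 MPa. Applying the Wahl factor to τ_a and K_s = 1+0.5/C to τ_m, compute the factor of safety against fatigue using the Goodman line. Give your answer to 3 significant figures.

0.615

C = D/d = 61.0/8.1 = 7.5309; K_W = (4C−1)/(4C−4)+0.615/C = 1.1965; K_s = 1+0.5/C = 1.0664
F_a = (F_max−F_min)/2 = 477.5 N; F_m = (F_max+F_min)/2 = 1422.5 N
τ_a = K_W·8F_aD/(πd³) = 1.1965 × 139.57 = 166.99 MPa
τ_m = K_s·8F_mD/(πd³) = 1.0664 × 415.78 = 443.39 MPa
Goodman: 1/n_f = τ_a/S_se + τ_m/S_su = 166.99/217 + 443.39/517 = 0.76956 + 0.85762 = 1.6272
n_f = 1/1.6272 = 0.6146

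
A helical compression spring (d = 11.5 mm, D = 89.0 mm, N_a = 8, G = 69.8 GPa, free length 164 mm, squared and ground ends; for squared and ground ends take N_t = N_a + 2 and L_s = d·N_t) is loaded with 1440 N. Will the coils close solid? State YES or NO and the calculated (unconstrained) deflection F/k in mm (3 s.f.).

k = Gd⁴/(8D³N_a) = (69.8×10³)(11.5⁴)/(8·89.0³·8) = 27.058 N/mm
N_t = 10; L_s = 11.5·10 = 115 mm; δ_solid = L₀ − L_s = 164 − 115 = 49 mm
δ = F/k = 1440/27.058 = 53.219 mm
δ ≥ δ_solid → spring goes solid

YES, δ = 53.2 mm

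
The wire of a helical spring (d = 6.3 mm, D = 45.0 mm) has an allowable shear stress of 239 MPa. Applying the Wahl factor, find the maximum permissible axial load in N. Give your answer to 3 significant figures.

C = D/d = 45.0/6.3 = 7.1429
K_W = (4C−1)/(4C−4) + 0.615/C = 27.571/24.571 + 0.0861 = 1.2082
τ_max = K·8FD/(πd³) → F_max = τ_allow·πd³/(8DK)
F_max = 239·π·6.3³/(8·45.0·1.2082) = 1.8775e+05/434.95 = 431.65 N

432 N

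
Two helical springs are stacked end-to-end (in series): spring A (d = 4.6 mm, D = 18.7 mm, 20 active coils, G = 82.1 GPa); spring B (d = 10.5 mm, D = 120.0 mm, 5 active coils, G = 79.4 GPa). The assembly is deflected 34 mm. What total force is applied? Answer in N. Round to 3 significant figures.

k_A = Gd⁴/(8D³N_a) = (82.1×10³)(4.6⁴)/(8·18.7³·20) = 35.134 N/mm
k_B = Gd⁴/(8D³N_a) = (79.4×10³)(10.5⁴)/(8·120.0³·5) = 13.963 N/mm
Series: 1/k_eq = 1/35.134 + 1/13.963 = 0.10008; k_eq = 9.9919 N/mm
F = k_eq·δ = 9.9919·34 = 339.72 N

340 N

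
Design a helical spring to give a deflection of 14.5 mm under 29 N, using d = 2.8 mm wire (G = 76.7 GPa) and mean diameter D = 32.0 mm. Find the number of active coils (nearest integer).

Required rate k = F/δ = 29/14.5 = 2 N/mm
N_a = Gd⁴/(8D³k) = (76.7×10³ × 2.8⁴)/(8 × 32.0³ × 2)
    = 4.71441e+06 / 524288 = 8.992 → 9 coils

9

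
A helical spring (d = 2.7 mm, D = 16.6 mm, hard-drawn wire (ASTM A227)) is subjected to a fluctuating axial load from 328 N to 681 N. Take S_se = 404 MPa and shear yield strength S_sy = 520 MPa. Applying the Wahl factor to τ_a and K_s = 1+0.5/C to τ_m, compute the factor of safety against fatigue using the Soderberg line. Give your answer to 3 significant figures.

C = D/d = 16.6/2.7 = 6.1481; K_W = (4C−1)/(4C−4)+0.615/C = 1.2457; K_s = 1+0.5/C = 1.0813
F_a = (F_max−F_min)/2 = 176.5 N; F_m = (F_max+F_min)/2 = 504.5 N
τ_a = K_W·8F_aD/(πd³) = 1.2457 × 379.05 = 472.19 MPa
τ_m = K_s·8F_mD/(πd³) = 1.0813 × 1083.5 = 1171.6 MPa
Soderberg: 1/n_f = τ_a/S_se + τ_m/S_sy = 472.19/404 + 1171.6/520 = 1.16880 + 2.25305 = 3.4218
n_f = 1/3.4218 = 0.2922

0.292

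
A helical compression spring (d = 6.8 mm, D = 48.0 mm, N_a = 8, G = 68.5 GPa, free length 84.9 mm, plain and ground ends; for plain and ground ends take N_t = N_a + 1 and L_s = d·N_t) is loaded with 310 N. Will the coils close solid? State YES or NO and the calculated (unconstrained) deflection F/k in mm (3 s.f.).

NO, δ = 15.0 mm

k = Gd⁴/(8D³N_a) = (68.5×10³)(6.8⁴)/(8·48.0³·8) = 20.693 N/mm
N_t = 9; L_s = 6.8·9 = 61.2 mm; δ_solid = L₀ − L_s = 84.9 − 61.2 = 23.7 mm
δ = F/k = 310/20.693 = 14.981 mm
δ < δ_solid → spring does not go solid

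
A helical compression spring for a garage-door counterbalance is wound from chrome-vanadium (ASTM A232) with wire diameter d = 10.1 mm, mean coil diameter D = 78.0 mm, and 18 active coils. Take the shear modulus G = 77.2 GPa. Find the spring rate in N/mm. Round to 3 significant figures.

k = Gd⁴/(8D³N_a) = (77.2×10³ × 10.1⁴) / (8 × 78.0³ × 18)
  = 8.03346e+08 / 6.83355e+07 = 11.756 N/mm

11.8 N/mm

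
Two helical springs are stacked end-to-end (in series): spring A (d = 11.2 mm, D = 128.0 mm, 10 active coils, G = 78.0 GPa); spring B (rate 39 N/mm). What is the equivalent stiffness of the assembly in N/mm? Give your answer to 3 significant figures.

6.16 N/mm

k_A = Gd⁴/(8D³N_a) = (78.0×10³)(11.2⁴)/(8·128.0³·10) = 7.3155 N/mm
Series: 1/k_eq = 1/7.3155 + 1/39 = 0.16234; k_eq = 6.1601 N/mm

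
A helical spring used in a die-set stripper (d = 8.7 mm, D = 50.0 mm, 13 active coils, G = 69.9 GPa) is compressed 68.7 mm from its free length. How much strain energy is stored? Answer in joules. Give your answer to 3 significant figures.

72.7 J

k = Gd⁴/(8D³N_a) = (69.9×10³)(8.7⁴)/(8·50.0³·13) = 30.804 N/mm
U = ½kδ² = 0.5 × 30.804 × 68.7² = 72693 N·mm = 72.693 J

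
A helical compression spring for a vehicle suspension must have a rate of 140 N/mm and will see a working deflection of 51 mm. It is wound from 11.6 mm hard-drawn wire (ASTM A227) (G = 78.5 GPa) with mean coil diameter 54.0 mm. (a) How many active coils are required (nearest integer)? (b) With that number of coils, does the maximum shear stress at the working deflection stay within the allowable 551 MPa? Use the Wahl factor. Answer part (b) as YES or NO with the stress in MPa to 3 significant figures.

N_a = Gd⁴/(8D³k) = (78.5×10³)(11.6⁴)/(8·54.0³·140) = 8.059 → N_a = 8
Actual rate k = Gd⁴/(8D³·8) = 141.04 N/mm
Working load F = kδ = 141.04·51 = 7193 N
C = 54.0/11.6 = 4.6552; K_W = (4C−1)/(4C−4)+0.615/C = 1.3373
τ_max = K_W·8FD/(πd³) = 1.3373·633.68 = 847.42 MPa
τ_max > 551 MPa → exceeds allowable

(a) 8 coils; (b) NO, τ_max = 847 MPa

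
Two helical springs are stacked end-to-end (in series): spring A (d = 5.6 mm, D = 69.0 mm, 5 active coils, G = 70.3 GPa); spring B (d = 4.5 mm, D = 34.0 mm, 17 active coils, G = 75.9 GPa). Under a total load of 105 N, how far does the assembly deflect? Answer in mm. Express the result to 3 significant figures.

38.0 mm

k_A = Gd⁴/(8D³N_a) = (70.3×10³)(5.6⁴)/(8·69.0³·5) = 5.2614 N/mm
k_B = Gd⁴/(8D³N_a) = (75.9×10³)(4.5⁴)/(8·34.0³·17) = 5.8226 N/mm
Series: 1/k_eq = 1/5.2614 + 1/5.8226 = 0.36181; k_eq = 2.7639 N/mm
δ = F/k_eq = 105/2.7639 = 37.99 mm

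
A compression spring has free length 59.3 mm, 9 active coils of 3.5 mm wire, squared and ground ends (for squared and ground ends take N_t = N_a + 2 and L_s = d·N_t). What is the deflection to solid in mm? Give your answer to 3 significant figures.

20.8 mm

N_t = 11; L_s = 3.5·11 = 38.5 mm
δ_solid = L₀ − L_s = 59.3 − 38.5 = 20.8 mm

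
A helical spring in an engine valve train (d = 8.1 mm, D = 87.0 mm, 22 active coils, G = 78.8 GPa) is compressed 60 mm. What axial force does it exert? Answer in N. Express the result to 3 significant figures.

k = Gd⁴/(8D³N_a) = (78.8×10³)(8.1⁴)/(8·87.0³·22) = 2.9268 N/mm
F = k·δ = 2.9268 × 60 = 175.61 N

176 N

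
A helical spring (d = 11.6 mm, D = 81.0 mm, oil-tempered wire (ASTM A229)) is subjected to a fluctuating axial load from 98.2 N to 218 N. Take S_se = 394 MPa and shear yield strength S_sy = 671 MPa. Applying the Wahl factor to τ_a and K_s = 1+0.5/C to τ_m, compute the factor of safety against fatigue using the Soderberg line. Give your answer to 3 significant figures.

17.3

C = D/d = 81.0/11.6 = 6.9828; K_W = (4C−1)/(4C−4)+0.615/C = 1.2134; K_s = 1+0.5/C = 1.0716
F_a = (F_max−F_min)/2 = 59.9 N; F_m = (F_max+F_min)/2 = 158.1 N
τ_a = K_W·8F_aD/(πd³) = 1.2134 × 7.9155 = 9.6049 MPa
τ_m = K_s·8F_mD/(πd³) = 1.0716 × 20.892 = 22.388 MPa
Soderberg: 1/n_f = τ_a/S_se + τ_m/S_sy = 9.6049/394 + 22.388/671 = 0.02438 + 0.03337 = 0.057743
n_f = 1/0.057743 = 17.32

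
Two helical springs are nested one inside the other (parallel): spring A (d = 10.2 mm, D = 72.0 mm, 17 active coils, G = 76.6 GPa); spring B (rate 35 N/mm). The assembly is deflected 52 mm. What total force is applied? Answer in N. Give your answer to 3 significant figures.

2670 N

k_A = Gd⁴/(8D³N_a) = (76.6×10³)(10.2⁴)/(8·72.0³·17) = 16.334 N/mm
Parallel: k_eq = 16.334 + 35 = 51.334 N/mm
F = k_eq·δ = 51.334·52 = 2669.4 N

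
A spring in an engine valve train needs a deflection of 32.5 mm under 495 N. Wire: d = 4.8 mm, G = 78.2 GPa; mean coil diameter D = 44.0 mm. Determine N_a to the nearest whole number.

Required rate k = F/δ = 495/32.5 = 15.231 N/mm
N_a = Gd⁴/(8D³k) = (78.2×10³ × 4.8⁴)/(8 × 44.0³ × 15.231)
    = 4.15118e+07 / 1.03793e+07 = 3.999 → 4 coils

4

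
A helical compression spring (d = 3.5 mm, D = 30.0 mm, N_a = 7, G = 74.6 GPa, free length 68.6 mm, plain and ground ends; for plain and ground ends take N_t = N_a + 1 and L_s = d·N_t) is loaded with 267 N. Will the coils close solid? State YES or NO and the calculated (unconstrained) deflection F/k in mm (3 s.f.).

k = Gd⁴/(8D³N_a) = (74.6×10³)(3.5⁴)/(8·30.0³·7) = 7.4039 N/mm
N_t = 8; L_s = 3.5·8 = 28 mm; δ_solid = L₀ − L_s = 68.6 − 28 = 40.6 mm
δ = F/k = 267/7.4039 = 36.062 mm
δ < δ_solid → spring does not go solid

NO, δ = 36.1 mm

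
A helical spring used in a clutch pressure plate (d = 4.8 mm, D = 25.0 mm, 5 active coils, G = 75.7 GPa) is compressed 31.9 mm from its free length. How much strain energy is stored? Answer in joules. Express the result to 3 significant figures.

32.7 J

k = Gd⁴/(8D³N_a) = (75.7×10³)(4.8⁴)/(8·25.0³·5) = 64.296 N/mm
U = ½kδ² = 0.5 × 64.296 × 31.9² = 32714 N·mm = 32.714 J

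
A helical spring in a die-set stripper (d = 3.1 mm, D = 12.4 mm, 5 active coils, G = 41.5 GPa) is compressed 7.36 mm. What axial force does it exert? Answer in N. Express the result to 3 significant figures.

370 N

k = Gd⁴/(8D³N_a) = (41.5×10³)(3.1⁴)/(8·12.4³·5) = 50.254 N/mm
F = k·δ = 50.254 × 7.36 = 369.87 N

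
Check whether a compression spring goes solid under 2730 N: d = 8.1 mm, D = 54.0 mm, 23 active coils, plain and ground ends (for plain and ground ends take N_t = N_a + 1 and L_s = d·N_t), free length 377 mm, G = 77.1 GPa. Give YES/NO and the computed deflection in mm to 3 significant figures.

YES, δ = 238 mm

k = Gd⁴/(8D³N_a) = (77.1×10³)(8.1⁴)/(8·54.0³·23) = 11.455 N/mm
N_t = 24; L_s = 8.1·24 = 194.4 mm; δ_solid = L₀ − L_s = 377 − 194.4 = 182.6 mm
δ = F/k = 2730/11.455 = 238.32 mm
δ ≥ δ_solid → spring goes solid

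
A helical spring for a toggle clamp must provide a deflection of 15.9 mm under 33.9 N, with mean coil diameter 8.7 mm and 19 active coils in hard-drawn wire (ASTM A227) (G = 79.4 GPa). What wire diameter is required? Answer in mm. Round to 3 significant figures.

Required rate k = F/δ = 33.9/15.9 = 2.1321 N/mm
d = (8D³N_a·k / G)^(1/4) = (8·8.7³·19·2.1321 / (79.4×10³))^0.25
  = (2.6877)^0.25 = 1.2804 mm

1.28 mm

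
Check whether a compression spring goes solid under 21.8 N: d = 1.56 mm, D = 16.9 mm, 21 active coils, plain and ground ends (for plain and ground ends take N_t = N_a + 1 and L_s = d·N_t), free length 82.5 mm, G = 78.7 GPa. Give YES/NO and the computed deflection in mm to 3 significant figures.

NO, δ = 37.9 mm

k = Gd⁴/(8D³N_a) = (78.7×10³)(1.56⁴)/(8·16.9³·21) = 0.57478 N/mm
N_t = 22; L_s = 1.56·22 = 34.32 mm; δ_solid = L₀ − L_s = 82.5 − 34.32 = 48.18 mm
δ = F/k = 21.8/0.57478 = 37.927 mm
δ < δ_solid → spring does not go solid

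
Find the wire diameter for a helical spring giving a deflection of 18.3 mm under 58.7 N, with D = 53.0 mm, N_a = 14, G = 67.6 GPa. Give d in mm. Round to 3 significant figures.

Required rate k = F/δ = 58.7/18.3 = 3.2077 N/mm
d = (8D³N_a·k / G)^(1/4) = (8·53.0³·14·3.2077 / (67.6×10³))^0.25
  = (791.2)^0.25 = 5.3036 mm

5.30 mm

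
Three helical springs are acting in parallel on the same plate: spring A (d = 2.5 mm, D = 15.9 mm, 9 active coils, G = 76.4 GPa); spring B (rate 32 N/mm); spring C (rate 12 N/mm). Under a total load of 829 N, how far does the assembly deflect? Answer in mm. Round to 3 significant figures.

k_A = Gd⁴/(8D³N_a) = (76.4×10³)(2.5⁴)/(8·15.9³·9) = 10.312 N/mm
Parallel: k_eq = 10.312 + 32 + 12 = 54.312 N/mm
δ = F/k_eq = 829/54.312 = 15.264 mm

15.3 mm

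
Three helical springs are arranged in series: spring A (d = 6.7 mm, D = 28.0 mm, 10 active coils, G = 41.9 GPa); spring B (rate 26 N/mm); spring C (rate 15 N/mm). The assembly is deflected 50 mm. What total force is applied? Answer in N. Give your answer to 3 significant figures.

397 N

k_A = Gd⁴/(8D³N_a) = (41.9×10³)(6.7⁴)/(8·28.0³·10) = 48.078 N/mm
Series: 1/k_eq = 1/48.078 + 1/26 + 1/15 = 0.12593; k_eq = 7.9411 N/mm
F = k_eq·δ = 7.9411·50 = 397.05 N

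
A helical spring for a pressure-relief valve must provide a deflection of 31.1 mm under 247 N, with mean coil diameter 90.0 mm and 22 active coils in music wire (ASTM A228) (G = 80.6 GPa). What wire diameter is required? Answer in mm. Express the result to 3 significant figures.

Required rate k = F/δ = 247/31.1 = 7.9421 N/mm
d = (8D³N_a·k / G)^(1/4) = (8·90.0³·22·7.9421 / (80.6×10³))^0.25
  = (12643)^0.25 = 10.6038 mm

10.6 mm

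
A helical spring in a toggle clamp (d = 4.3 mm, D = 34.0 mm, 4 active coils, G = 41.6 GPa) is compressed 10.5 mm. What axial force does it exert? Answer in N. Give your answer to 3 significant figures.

k = Gd⁴/(8D³N_a) = (41.6×10³)(4.3⁴)/(8·34.0³·4) = 11.308 N/mm
F = k·δ = 11.308 × 10.5 = 118.73 N

119 N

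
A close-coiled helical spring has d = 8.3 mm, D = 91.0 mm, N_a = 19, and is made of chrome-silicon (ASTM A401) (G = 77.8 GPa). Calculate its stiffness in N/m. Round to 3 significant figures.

k = Gd⁴/(8D³N_a) = (77.8×10³ × 8.3⁴) / (8 × 91.0³ × 19)
  = 3.69226e+08 / 1.14543e+08 = 3.2235 N/mm = 3223.5 N/m

3220 N/m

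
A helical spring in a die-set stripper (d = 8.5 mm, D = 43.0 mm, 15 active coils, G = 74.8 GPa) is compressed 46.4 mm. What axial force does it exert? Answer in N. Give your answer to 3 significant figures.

1900 N

k = Gd⁴/(8D³N_a) = (74.8×10³)(8.5⁴)/(8·43.0³·15) = 40.925 N/mm
F = k·δ = 40.925 × 46.4 = 1898.9 N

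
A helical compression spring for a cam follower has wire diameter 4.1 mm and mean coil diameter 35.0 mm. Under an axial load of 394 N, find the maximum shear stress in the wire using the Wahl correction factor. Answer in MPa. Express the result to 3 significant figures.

597 MPa

Spring index C = D/d = 35.0/4.1 = 8.5366
K_W = (4C−1)/(4C−4) + 0.615/C = 33.146/30.146 + 0.0720 = 1.1716
τ₀ = 8FD/(πd³) = 8·394·35.0/(π·4.1³) = 110320/216.52 = 509.51 MPa
τ_max = K·τ₀ = 1.1716 × 509.51 = 596.92 MPa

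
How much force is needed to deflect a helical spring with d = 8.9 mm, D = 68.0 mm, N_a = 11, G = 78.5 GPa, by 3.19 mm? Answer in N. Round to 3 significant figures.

k = Gd⁴/(8D³N_a) = (78.5×10³)(8.9⁴)/(8·68.0³·11) = 17.8 N/mm
F = k·δ = 17.8 × 3.19 = 56.782 N

56.8 N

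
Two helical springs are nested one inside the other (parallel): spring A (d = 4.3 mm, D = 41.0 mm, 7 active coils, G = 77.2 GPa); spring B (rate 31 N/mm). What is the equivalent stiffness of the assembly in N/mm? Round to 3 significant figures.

37.8 N/mm

k_A = Gd⁴/(8D³N_a) = (77.2×10³)(4.3⁴)/(8·41.0³·7) = 6.8384 N/mm
Parallel: k_eq = 6.8384 + 31 = 37.838 N/mm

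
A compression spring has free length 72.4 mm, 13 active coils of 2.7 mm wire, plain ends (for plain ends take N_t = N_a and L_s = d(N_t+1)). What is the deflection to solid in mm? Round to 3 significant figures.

N_t = 13; L_s = 2.7·14 = 37.8 mm
δ_solid = L₀ − L_s = 72.4 − 37.8 = 34.6 mm

34.6 mm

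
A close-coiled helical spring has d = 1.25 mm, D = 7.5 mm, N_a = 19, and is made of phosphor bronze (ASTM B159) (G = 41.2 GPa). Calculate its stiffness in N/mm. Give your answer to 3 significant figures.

k = Gd⁴/(8D³N_a) = (41.2×10³ × 1.25⁴) / (8 × 7.5³ × 19)
  = 100586 / 64125 = 1.5686 N/mm

1.57 N/mm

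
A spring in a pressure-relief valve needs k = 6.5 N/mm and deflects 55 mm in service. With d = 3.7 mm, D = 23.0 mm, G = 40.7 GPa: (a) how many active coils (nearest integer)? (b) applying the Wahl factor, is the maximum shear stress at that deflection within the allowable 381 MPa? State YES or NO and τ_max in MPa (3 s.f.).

N_a = Gd⁴/(8D³k) = (40.7×10³)(3.7⁴)/(8·23.0³·6.5) = 12.06 → N_a = 12
Actual rate k = Gd⁴/(8D³·12) = 6.5305 N/mm
Working load F = kδ = 6.5305·55 = 359.18 N
C = 23.0/3.7 = 6.2162; K_W = (4C−1)/(4C−4)+0.615/C = 1.2427
τ_max = K_W·8FD/(πd³) = 1.2427·415.31 = 516.11 MPa
τ_max > 381 MPa → exceeds allowable

(a) 12 coils; (b) NO, τ_max = 516 MPa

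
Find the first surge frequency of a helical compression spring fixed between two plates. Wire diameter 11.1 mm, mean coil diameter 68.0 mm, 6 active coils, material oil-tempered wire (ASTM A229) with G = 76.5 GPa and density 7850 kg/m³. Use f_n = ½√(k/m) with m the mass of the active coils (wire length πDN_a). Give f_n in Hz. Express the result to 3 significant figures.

k = Gd⁴/(8D³N_a) = (76.5×10³)(11.1⁴)/(8·68.0³·6) = 76.946 N/mm = 76946 N/m
Wire length L = πDN_a = π·68.0·6 = 1281.8 mm
m = ρ·(πd²/4)·L = 7850 × 96.769×10⁻⁶ m² × 1.2818 m = 0.97368 kg
f_n = ½√(k/m) = 0.5·√(76946/0.97368) = 0.5·√(79026) = 140.56 Hz

141 Hz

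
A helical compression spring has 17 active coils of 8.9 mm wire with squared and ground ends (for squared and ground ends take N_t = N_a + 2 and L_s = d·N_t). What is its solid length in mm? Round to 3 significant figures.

169 mm

squared and ground ends: N_t = N_a + 2 = 17 + 2 = 19
L_s = d·N_t = 8.9 × 19 = 169.1 mm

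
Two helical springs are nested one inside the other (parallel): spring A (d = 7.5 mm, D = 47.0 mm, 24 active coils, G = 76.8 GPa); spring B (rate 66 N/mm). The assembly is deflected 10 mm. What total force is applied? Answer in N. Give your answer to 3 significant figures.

782 N

k_A = Gd⁴/(8D³N_a) = (76.8×10³)(7.5⁴)/(8·47.0³·24) = 12.19 N/mm
Parallel: k_eq = 12.19 + 66 = 78.19 N/mm
F = k_eq·δ = 78.19·10 = 781.9 N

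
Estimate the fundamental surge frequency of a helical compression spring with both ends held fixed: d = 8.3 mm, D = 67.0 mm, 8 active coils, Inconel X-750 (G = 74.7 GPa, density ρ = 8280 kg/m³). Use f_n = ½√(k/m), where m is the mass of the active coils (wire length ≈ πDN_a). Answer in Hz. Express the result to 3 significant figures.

78.1 Hz

k = Gd⁴/(8D³N_a) = (74.7×10³)(8.3⁴)/(8·67.0³·8) = 18.417 N/mm = 18417 N/m
Wire length L = πDN_a = π·67.0·8 = 1683.9 mm
m = ρ·(πd²/4)·L = 8280 × 54.106×10⁻⁶ m² × 1.6839 m = 0.75438 kg
f_n = ½√(k/m) = 0.5·√(18417/0.75438) = 0.5·√(24414) = 78.125 Hz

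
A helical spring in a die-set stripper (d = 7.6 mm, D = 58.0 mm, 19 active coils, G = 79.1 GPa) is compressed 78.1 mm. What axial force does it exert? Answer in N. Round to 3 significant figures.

695 N

k = Gd⁴/(8D³N_a) = (79.1×10³)(7.6⁴)/(8·58.0³·19) = 8.8982 N/mm
F = k·δ = 8.8982 × 78.1 = 694.95 N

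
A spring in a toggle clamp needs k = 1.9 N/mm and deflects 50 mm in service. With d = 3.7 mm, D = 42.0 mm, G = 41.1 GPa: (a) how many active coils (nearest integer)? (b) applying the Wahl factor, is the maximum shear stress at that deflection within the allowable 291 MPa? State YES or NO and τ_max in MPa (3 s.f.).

N_a = Gd⁴/(8D³k) = (41.1×10³)(3.7⁴)/(8·42.0³·1.9) = 6.84 → N_a = 7
Actual rate k = Gd⁴/(8D³·7) = 1.8566 N/mm
Working load F = kδ = 1.8566·50 = 92.829 N
C = 42.0/3.7 = 11.3514; K_W = (4C−1)/(4C−4)+0.615/C = 1.1266
τ_max = K_W·8FD/(πd³) = 1.1266·196 = 220.83 MPa
τ_max ≤ 291 MPa → acceptable

(a) 7 coils; (b) YES, τ_max = 221 MPa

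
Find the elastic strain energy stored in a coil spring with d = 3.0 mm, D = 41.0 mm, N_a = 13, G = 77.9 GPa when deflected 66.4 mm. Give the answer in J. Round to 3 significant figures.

k = Gd⁴/(8D³N_a) = (77.9×10³)(3.0⁴)/(8·41.0³·13) = 0.88031 N/mm
U = ½kδ² = 0.5 × 0.88031 × 66.4² = 1940.6 N·mm = 1.9406 J

1.94 J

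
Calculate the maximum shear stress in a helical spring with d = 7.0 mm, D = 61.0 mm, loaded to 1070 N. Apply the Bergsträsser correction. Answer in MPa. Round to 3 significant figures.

Spring index C = D/d = 61.0/7.0 = 8.7143
K_B = (4C+2)/(4C−3) = 36.857/31.857 = 1.1570
τ₀ = 8FD/(πd³) = 8·1070·61.0/(π·7.0³) = 522160/1077.6 = 484.57 MPa
τ_max = K·τ₀ = 1.1570 × 484.57 = 560.63 MPa

561 MPa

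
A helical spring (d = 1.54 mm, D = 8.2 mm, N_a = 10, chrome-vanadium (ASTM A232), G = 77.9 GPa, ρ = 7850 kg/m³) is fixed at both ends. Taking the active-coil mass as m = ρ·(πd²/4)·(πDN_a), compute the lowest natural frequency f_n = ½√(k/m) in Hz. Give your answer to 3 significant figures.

812 Hz

k = Gd⁴/(8D³N_a) = (77.9×10³)(1.54⁴)/(8·8.2³·10) = 9.9332 N/mm = 9933.2 N/m
Wire length L = πDN_a = π·8.2·10 = 257.61 mm
m = ρ·(πd²/4)·L = 7850 × 1.8627×10⁻⁶ m² × 0.25761 m = 0.0037667 kg
f_n = ½√(k/m) = 0.5·√(9933.2/0.0037667) = 0.5·√(2.6371e+06) = 811.96 Hz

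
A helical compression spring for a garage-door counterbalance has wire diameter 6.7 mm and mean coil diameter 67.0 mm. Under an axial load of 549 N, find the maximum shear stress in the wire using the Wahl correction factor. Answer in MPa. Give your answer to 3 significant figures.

357 MPa

Spring index C = D/d = 67.0/6.7 = 10.0000
K_W = (4C−1)/(4C−4) + 0.615/C = 39.000/36.000 + 0.0615 = 1.1448
τ₀ = 8FD/(πd³) = 8·549·67.0/(π·6.7³) = 294264/944.87 = 311.43 MPa
τ_max = K·τ₀ = 1.1448 × 311.43 = 356.54 MPa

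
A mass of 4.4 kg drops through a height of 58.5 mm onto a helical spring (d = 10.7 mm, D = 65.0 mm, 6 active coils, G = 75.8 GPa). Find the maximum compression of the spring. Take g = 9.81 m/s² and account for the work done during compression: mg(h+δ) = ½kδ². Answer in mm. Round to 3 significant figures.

k = Gd⁴/(8D³N_a) = (75.8×10³)(10.7⁴)/(8·65.0³·6) = 75.374 N/mm
W = mg = 4.4 × 9.81 = 43.164 N
½kδ² − Wδ − Wh = 0 → δ = (W + √(W² + 2kWh))/k
δ = (43.164 + √(1863.1 + 380654))/75.374 = (43.164 + 618.48)/75.374 = 8.7781 mm

8.78 mm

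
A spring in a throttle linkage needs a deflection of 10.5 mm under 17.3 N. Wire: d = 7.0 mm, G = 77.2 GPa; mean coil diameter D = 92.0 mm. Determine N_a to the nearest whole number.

Required rate k = F/δ = 17.3/10.5 = 1.6476 N/mm
N_a = Gd⁴/(8D³k) = (77.2×10³ × 7.0⁴)/(8 × 92.0³ × 1.6476)
    = 1.85357e+08 / 1.02638e+07 = 18.06 → 18 coils

18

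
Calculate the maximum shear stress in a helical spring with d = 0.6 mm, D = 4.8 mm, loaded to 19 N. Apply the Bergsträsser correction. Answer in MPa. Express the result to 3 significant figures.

Spring index C = D/d = 4.8/0.6 = 8.0000
K_B = (4C+2)/(4C−3) = 34.000/29.000 = 1.1724
τ₀ = 8FD/(πd³) = 8·19·4.8/(π·0.6³) = 729.6/0.67858 = 1075.2 MPa
τ_max = K·τ₀ = 1.1724 × 1075.2 = 1260.6 MPa

1260 MPa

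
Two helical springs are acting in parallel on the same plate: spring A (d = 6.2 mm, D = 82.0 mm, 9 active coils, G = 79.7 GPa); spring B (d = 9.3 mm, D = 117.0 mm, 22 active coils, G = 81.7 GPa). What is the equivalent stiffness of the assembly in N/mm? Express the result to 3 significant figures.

5.13 N/mm

k_A = Gd⁴/(8D³N_a) = (79.7×10³)(6.2⁴)/(8·82.0³·9) = 2.9665 N/mm
k_B = Gd⁴/(8D³N_a) = (81.7×10³)(9.3⁴)/(8·117.0³·22) = 2.1681 N/mm
Parallel: k_eq = 2.9665 + 2.1681 = 5.1347 N/mm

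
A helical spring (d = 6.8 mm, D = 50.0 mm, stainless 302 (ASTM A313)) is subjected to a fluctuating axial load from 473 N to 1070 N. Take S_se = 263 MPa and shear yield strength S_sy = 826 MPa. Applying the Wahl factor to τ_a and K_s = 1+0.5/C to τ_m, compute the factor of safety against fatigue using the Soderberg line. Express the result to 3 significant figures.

C = D/d = 50.0/6.8 = 7.3529; K_W = (4C−1)/(4C−4)+0.615/C = 1.2017; K_s = 1+0.5/C = 1.0680
F_a = (F_max−F_min)/2 = 298.5 N; F_m = (F_max+F_min)/2 = 771.5 N
τ_a = K_W·8F_aD/(πd³) = 1.2017 × 120.87 = 145.25 MPa
τ_m = K_s·8F_mD/(πd³) = 1.0680 × 312.41 = 333.65 MPa
Soderberg: 1/n_f = τ_a/S_se + τ_m/S_sy = 145.25/263 + 333.65/826 = 0.55229 + 0.40393 = 0.95622
n_f = 1/0.95622 = 1.046

1.05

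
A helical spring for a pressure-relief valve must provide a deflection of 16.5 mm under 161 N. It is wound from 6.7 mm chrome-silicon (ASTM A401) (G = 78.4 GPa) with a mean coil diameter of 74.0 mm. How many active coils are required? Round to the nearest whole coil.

Required rate k = F/δ = 161/16.5 = 9.7576 N/mm
N_a = Gd⁴/(8D³k) = (78.4×10³ × 6.7⁴)/(8 × 74.0³ × 9.7576)
    = 1.57985e+08 / 3.1632e+07 = 4.994 → 5 coils

5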